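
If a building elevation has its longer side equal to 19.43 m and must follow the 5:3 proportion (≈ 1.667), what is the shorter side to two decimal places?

5:3 ≈ 1.66667.
Shorter side = 19.43 ÷ 1.66667 ≈ 11.6580 → 11.66 m.

11.66 m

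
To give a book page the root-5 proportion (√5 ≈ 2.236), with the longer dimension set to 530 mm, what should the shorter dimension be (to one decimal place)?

root-5 ≈ 2.23607.
Shorter side = 530 ÷ 2.23607 ≈ 237.023 → 237.0 mm.

237.0 mm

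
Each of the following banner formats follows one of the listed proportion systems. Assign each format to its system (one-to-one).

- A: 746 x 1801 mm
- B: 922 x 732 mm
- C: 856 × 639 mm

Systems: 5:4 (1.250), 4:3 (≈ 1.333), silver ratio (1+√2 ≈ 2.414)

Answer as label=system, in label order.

Ratios: A ≈ 2.414; B ≈ 1.260; C ≈ 1.340.
Targets: 5:4 ≈ 1.250; 4:3 ≈ 1.333; silver ratio ≈ 2.414.

A=silver ratio, B=5:4, C=4:3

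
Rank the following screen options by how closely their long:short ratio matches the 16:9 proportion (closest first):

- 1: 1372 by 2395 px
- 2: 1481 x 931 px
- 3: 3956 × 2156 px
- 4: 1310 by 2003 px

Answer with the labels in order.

1: 2395/1372 ≈ 1.746 → |1.746 − 1.778| = 0.032
2: 1481/931 ≈ 1.591 → |1.591 − 1.778| = 0.187
3: 3956/2156 ≈ 1.835 → |1.835 − 1.778| = 0.057
4: 2003/1310 ≈ 1.529 → |1.529 − 1.778| = 0.249

1, 3, 2, 4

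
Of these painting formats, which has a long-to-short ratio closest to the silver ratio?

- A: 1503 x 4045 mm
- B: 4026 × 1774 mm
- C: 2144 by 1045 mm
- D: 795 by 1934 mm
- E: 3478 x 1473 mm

Target silver ratio ≈ 2.414.
A: 2.691 (Δ0.277)  B: 2.269 (Δ0.145)  C: 2.052 (Δ0.362)  D: 2.433 (Δ0.019)  E: 2.361 (Δ0.053)

D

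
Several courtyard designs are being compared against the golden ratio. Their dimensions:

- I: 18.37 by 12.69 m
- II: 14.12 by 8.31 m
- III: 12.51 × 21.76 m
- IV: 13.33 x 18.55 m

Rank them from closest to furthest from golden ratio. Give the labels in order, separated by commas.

I: 18.37/12.69 ≈ 1.448 → |1.448 − 1.618| = 0.170
II: 14.12/8.31 ≈ 1.699 → |1.699 − 1.618| = 0.081
III: 21.76/12.51 ≈ 1.739 → |1.739 − 1.618| = 0.121
IV: 18.55/13.33 ≈ 1.392 → |1.392 − 1.618| = 0.226

II, III, I, IV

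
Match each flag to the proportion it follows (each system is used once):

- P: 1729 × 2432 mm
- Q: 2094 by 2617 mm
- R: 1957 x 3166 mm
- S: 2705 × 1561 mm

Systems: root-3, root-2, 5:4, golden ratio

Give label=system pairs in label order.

P=root-2, Q=5:4, R=golden ratio, S=root-3

Ratios: P ≈ 1.407; Q ≈ 1.250; R ≈ 1.618; S ≈ 1.733.
Targets: root-3 ≈ 1.732; root-2 ≈ 1.414; 5:4 ≈ 1.250; golden ratio ≈ 1.618.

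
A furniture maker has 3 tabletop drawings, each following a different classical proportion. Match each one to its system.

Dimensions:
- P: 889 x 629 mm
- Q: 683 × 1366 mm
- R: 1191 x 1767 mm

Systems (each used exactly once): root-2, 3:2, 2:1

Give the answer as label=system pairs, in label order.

P=root-2, Q=2:1, R=3:2

P = 889/629 ≈ 1.413 → root-2 (1.414)
Q = 1366/683 ≈ 2.000 → 2:1 (2.000)
R = 1767/1191 ≈ 1.484 → 3:2 (1.500)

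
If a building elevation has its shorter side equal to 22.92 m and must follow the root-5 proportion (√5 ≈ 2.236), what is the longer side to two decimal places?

root-5 ≈ 2.23607.
Longer side = 22.92 × 2.23607 ≈ 51.2507 → 51.25 m.

51.25 m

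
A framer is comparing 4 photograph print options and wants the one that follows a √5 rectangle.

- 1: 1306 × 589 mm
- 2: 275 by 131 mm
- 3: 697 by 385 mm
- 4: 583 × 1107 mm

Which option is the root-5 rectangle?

Target root-5 ≈ 2.236.
1: 2.217 (Δ0.019)  2: 2.099 (Δ0.137)  3: 1.810 (Δ0.426)  4: 1.899 (Δ0.337)

1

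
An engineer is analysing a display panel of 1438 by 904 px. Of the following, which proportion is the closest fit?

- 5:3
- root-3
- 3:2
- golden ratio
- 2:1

Ratio = 1438 / 904 ≈ 1.591.
Distances: 5:3 1.667 (Δ 0.076); root-3 1.732 (Δ 0.141); 3:2 1.500 (Δ 0.091); golden ratio 1.618 (Δ 0.027); 2:1 2.000 (Δ 0.409).

golden ratio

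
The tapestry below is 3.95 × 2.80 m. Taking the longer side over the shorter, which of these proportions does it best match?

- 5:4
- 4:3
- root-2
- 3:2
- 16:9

root-2

Ratio = 3.95 / 2.80 ≈ 1.411.
Distances: 5:4 1.250 (Δ 0.161); 4:3 1.333 (Δ 0.078); root-2 1.414 (Δ 0.003); 3:2 1.500 (Δ 0.089); 16:9 1.778 (Δ 0.367).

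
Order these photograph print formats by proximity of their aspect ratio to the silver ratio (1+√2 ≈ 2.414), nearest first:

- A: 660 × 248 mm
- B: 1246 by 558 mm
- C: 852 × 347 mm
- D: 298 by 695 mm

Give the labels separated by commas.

A: 660/248 ≈ 2.661 → |2.661 − 2.414| = 0.247
B: 1246/558 ≈ 2.233 → |2.233 − 2.414| = 0.181
C: 852/347 ≈ 2.455 → |2.455 − 2.414| = 0.041
D: 695/298 ≈ 2.332 → |2.332 − 2.414| = 0.082

C, D, B, A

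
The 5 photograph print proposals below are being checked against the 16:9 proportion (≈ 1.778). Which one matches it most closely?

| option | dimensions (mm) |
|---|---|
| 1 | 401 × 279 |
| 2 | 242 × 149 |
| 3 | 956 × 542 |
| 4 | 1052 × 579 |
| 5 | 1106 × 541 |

Ratios (long/short): 1 ≈ 1.437; 2 ≈ 1.624; 3 ≈ 1.764; 4 ≈ 1.817; 5 ≈ 2.044.
16:9 ≈ 1.778; option 3 is nearest (Δ 0.014).

3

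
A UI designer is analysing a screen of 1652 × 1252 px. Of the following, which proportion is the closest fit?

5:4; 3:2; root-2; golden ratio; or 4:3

Ratio = 1652 / 1252 ≈ 1.319.
Distances: 5:4 1.250 (Δ 0.069); 3:2 1.500 (Δ 0.181); root-2 1.414 (Δ 0.095); golden ratio 1.618 (Δ 0.299); 4:3 1.333 (Δ 0.014).

4:3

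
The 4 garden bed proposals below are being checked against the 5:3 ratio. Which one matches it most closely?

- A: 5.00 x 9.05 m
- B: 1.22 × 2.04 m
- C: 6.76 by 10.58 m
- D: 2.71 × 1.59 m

Target 5:3 ≈ 1.667.
A: 1.810 (Δ0.143)  B: 1.672 (Δ0.005)  C: 1.565 (Δ0.102)  D: 1.704 (Δ0.037)

B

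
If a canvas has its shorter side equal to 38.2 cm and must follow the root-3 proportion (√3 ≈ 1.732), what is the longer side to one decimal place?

66.2 cm

root-3 ≈ 1.73205.
Longer side = 38.2 × 1.73205 ≈ 66.164 → 66.2 cm.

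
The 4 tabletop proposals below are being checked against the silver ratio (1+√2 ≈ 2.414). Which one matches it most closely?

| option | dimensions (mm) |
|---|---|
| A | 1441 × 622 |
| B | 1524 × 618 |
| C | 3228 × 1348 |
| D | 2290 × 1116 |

Target silver ratio ≈ 2.414.
A: 2.317 (Δ0.097)  B: 2.466 (Δ0.052)  C: 2.395 (Δ0.019)  D: 2.052 (Δ0.362)

C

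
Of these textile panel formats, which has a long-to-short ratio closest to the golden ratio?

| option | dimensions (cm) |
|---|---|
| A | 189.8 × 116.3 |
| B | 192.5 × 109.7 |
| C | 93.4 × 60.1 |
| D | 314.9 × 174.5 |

A

Target golden ratio ≈ 1.618.
A: 1.632 (Δ0.014)  B: 1.755 (Δ0.137)  C: 1.554 (Δ0.064)  D: 1.805 (Δ0.187)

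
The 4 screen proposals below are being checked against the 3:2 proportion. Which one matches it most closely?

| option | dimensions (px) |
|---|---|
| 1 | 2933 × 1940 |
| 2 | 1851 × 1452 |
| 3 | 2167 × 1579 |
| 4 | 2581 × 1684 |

1

Target 3:2 ≈ 1.500.
1: 1.512 (Δ0.012)  2: 1.275 (Δ0.225)  3: 1.372 (Δ0.128)  4: 1.533 (Δ0.033)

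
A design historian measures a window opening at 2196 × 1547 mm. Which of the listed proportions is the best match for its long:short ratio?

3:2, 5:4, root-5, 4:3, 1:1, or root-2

root-2

Ratio = 2196 / 1547 ≈ 1.420.
Distances: 3:2 1.500 (Δ 0.080); 5:4 1.250 (Δ 0.170); root-5 2.236 (Δ 0.816); 4:3 1.333 (Δ 0.087); 1:1 1.000 (Δ 0.420); root-2 1.414 (Δ 0.006).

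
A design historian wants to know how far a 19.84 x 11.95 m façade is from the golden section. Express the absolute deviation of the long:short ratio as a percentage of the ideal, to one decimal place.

2.6%

Ratio = 19.84 / 11.95 ≈ 1.6603.
Ideal golden ratio ≈ 1.6180. |1.6603 − 1.6180| / 1.6180 ≈ 2.61% → 2.6%.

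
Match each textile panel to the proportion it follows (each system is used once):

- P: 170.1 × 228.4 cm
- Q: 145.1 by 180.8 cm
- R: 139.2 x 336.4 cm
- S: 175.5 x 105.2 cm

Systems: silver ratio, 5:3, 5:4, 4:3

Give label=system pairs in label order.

P = 228.4/170.1 ≈ 1.343 → 4:3 (1.333)
Q = 180.8/145.1 ≈ 1.246 → 5:4 (1.250)
R = 336.4/139.2 ≈ 2.417 → silver ratio (2.414)
S = 175.5/105.2 ≈ 1.668 → 5:3 (1.667)

P=4:3, Q=5:4, R=silver ratio, S=5:3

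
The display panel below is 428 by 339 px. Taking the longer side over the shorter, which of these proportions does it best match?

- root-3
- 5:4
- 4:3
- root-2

Ratio = 428 / 339 ≈ 1.263.
Distances: root-3 1.732 (Δ 0.469); 5:4 1.250 (Δ 0.013); 4:3 1.333 (Δ 0.070); root-2 1.414 (Δ 0.151).

5:4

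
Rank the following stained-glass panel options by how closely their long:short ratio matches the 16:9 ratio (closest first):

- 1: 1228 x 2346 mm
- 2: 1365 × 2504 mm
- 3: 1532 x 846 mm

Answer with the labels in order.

1: 2346/1228 ≈ 1.910 → |1.910 − 1.778| = 0.132
2: 2504/1365 ≈ 1.834 → |1.834 − 1.778| = 0.056
3: 1532/846 ≈ 1.811 → |1.811 − 1.778| = 0.033

3, 2, 1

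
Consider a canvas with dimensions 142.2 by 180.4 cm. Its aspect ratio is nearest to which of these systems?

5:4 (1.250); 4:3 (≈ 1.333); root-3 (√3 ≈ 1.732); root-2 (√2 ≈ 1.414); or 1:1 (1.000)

5:4

180.4/142.2 ≈ 1.269. Nearest candidates are 5:4 (1.250, off by 0.019) and 4:3 (1.333, off by 0.064).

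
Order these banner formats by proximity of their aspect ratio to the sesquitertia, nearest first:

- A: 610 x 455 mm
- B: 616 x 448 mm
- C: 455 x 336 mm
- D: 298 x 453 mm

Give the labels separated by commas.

A, C, B, D

Ratios: A = 610 / 455 ≈ 1.341; B = 616 / 448 ≈ 1.375; C = 455 / 336 ≈ 1.354; D = 453 / 298 ≈ 1.520.
|Δ from 1.333|: A 0.008; B 0.042; C 0.021; D 0.187.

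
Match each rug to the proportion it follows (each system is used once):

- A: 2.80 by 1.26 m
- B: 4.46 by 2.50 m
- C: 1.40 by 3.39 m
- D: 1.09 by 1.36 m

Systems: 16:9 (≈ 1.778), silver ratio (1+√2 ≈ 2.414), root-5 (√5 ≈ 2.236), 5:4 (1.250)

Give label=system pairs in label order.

A = 2.80/1.26 ≈ 2.222 → root-5 (2.236)
B = 4.46/2.50 ≈ 1.784 → 16:9 (1.778)
C = 3.39/1.40 ≈ 2.421 → silver ratio (2.414)
D = 1.36/1.09 ≈ 1.248 → 5:4 (1.250)

A=root-5, B=16:9, C=silver ratio, D=5:4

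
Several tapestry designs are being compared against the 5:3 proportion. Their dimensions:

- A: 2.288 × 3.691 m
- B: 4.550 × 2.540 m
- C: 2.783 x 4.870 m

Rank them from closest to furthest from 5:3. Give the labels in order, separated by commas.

A: 3.691/2.288 ≈ 1.613 → |1.613 − 1.667| = 0.054
B: 4.550/2.540 ≈ 1.791 → |1.791 − 1.667| = 0.124
C: 4.870/2.783 ≈ 1.750 → |1.750 − 1.667| = 0.083

A, C, B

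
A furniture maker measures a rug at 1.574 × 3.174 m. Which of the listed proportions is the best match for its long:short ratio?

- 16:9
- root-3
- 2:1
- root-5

Ratio = 3.174 / 1.574 ≈ 2.017.
Distances: 16:9 1.778 (Δ 0.239); root-3 1.732 (Δ 0.285); 2:1 2.000 (Δ 0.017); root-5 2.236 (Δ 0.219).

2:1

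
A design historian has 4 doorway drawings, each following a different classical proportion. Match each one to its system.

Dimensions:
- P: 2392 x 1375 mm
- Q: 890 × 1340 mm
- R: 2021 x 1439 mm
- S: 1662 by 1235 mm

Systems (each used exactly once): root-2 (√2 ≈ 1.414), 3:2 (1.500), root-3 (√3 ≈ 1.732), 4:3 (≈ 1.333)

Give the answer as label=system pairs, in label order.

P = 2392/1375 ≈ 1.740 → root-3 (1.732)
Q = 1340/890 ≈ 1.506 → 3:2 (1.500)
R = 2021/1439 ≈ 1.404 → root-2 (1.414)
S = 1662/1235 ≈ 1.346 → 4:3 (1.333)

P=root-3, Q=3:2, R=root-2, S=4:3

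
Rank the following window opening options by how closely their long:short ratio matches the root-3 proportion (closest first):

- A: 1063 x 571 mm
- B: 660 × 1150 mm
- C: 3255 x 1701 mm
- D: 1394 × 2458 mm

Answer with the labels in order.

A: 1063/571 ≈ 1.862 → |1.862 − 1.732| = 0.130
B: 1150/660 ≈ 1.742 → |1.742 − 1.732| = 0.010
C: 3255/1701 ≈ 1.914 → |1.914 − 1.732| = 0.182
D: 2458/1394 ≈ 1.763 → |1.763 − 1.732| = 0.031

B, D, A, C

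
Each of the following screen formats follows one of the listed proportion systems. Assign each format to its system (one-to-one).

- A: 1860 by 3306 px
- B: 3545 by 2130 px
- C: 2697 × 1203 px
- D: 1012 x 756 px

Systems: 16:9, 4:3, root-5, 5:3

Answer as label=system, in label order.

Ratios: A ≈ 1.777; B ≈ 1.664; C ≈ 2.242; D ≈ 1.339.
Targets: 16:9 ≈ 1.778; 4:3 ≈ 1.333; root-5 ≈ 2.236; 5:3 ≈ 1.667.

A=16:9, B=5:3, C=root-5, D=4:3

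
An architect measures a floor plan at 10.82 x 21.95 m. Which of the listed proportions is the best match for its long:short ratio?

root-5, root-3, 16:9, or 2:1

2:1

Ratio = 21.95 / 10.82 ≈ 2.029.
Distances: root-5 2.236 (Δ 0.207); root-3 1.732 (Δ 0.297); 16:9 1.778 (Δ 0.251); 2:1 2.000 (Δ 0.029).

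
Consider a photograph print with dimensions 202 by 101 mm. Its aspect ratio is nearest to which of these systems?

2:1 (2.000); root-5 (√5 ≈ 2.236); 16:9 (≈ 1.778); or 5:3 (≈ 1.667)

2:1

202/101 ≈ 2.000. Nearest candidates are 2:1 (2.000, off by 0.000) and 16:9 (1.778, off by 0.222).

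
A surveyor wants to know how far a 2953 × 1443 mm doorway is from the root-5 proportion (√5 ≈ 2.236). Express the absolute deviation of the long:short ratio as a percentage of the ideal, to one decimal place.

8.5%

Ratio = 2953 / 1443 ≈ 2.0464.
Ideal root-5 ≈ 2.2361. |2.0464 − 2.2361| / 2.2361 ≈ 8.48% → 8.5%.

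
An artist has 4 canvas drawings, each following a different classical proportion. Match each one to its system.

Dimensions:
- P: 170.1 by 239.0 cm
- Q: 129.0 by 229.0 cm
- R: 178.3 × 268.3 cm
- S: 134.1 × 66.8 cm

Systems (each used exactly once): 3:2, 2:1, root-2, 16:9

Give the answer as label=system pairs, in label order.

P=root-2, Q=16:9, R=3:2, S=2:1

Ratios: P ≈ 1.405; Q ≈ 1.775; R ≈ 1.505; S ≈ 2.007.
Targets: 3:2 ≈ 1.500; 2:1 ≈ 2.000; root-2 ≈ 1.414; 16:9 ≈ 1.778.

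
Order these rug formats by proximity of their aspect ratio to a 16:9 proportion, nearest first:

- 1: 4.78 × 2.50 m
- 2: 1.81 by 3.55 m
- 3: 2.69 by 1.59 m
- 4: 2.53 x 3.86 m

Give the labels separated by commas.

3, 1, 2, 4

1: 4.78/2.50 ≈ 1.912 → |1.912 − 1.778| = 0.134
2: 3.55/1.81 ≈ 1.961 → |1.961 − 1.778| = 0.183
3: 2.69/1.59 ≈ 1.692 → |1.692 − 1.778| = 0.086
4: 3.86/2.53 ≈ 1.526 → |1.526 − 1.778| = 0.252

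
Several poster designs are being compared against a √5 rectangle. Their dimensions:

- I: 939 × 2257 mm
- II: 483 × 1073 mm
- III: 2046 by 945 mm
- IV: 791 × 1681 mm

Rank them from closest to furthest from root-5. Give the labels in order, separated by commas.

Ratios: I = 2257 / 939 ≈ 2.404; II = 1073 / 483 ≈ 2.222; III = 2046 / 945 ≈ 2.165; IV = 1681 / 791 ≈ 2.125.
|Δ from 2.236|: I 0.168; II 0.014; III 0.071; IV 0.111.

II, III, IV, I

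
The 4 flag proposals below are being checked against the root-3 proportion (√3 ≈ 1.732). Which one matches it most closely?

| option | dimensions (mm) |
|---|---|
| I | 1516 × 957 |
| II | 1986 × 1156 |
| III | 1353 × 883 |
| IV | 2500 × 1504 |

Ratios (long/short): I ≈ 1.584; II ≈ 1.718; III ≈ 1.532; IV ≈ 1.662.
root-3 ≈ 1.732; option II is nearest (Δ 0.014).

II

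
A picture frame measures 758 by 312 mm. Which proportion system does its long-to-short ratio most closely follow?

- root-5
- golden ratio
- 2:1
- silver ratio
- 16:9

silver ratio

758/312 ≈ 2.429. Nearest candidates are silver ratio (2.414, off by 0.015) and root-5 (2.236, off by 0.193).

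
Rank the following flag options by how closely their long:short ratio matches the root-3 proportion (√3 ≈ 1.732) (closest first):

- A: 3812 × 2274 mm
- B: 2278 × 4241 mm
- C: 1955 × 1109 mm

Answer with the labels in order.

A: 3812/2274 ≈ 1.676 → |1.676 − 1.732| = 0.056
B: 4241/2278 ≈ 1.862 → |1.862 − 1.732| = 0.130
C: 1955/1109 ≈ 1.763 → |1.763 − 1.732| = 0.031

C, A, B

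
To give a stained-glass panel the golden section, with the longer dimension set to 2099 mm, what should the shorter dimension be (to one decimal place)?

1297.3 mm

golden ratio ≈ 1.61803.
Shorter side = 2099 ÷ 1.61803 ≈ 1297.257 → 1297.3 mm.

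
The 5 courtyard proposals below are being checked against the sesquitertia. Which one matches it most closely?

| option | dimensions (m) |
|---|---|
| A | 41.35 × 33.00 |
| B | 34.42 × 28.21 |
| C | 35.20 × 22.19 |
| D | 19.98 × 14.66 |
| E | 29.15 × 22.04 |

Ratios (long/short): A ≈ 1.253; B ≈ 1.220; C ≈ 1.586; D ≈ 1.363; E ≈ 1.323.
4:3 ≈ 1.333; option E is nearest (Δ 0.010).

E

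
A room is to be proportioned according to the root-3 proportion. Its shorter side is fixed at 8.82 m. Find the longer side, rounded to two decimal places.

root-3 ≈ 1.73205.
Longer side = 8.82 × 1.73205 ≈ 15.2767 → 15.28 m.

15.28 m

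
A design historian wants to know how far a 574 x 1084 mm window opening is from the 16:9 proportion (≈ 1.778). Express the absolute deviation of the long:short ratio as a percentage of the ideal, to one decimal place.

6.2%

Ratio = 1084 / 574 ≈ 1.8885.
Ideal 16:9 ≈ 1.7778. |1.8885 − 1.7778| / 1.7778 ≈ 6.23% → 6.2%.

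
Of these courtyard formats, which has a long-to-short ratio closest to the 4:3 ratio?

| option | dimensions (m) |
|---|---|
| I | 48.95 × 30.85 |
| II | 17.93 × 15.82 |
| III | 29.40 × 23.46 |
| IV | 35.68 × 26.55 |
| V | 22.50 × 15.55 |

Target 4:3 ≈ 1.333.
I: 1.587 (Δ0.254)  II: 1.133 (Δ0.200)  III: 1.253 (Δ0.080)  IV: 1.344 (Δ0.011)  V: 1.447 (Δ0.114)

IV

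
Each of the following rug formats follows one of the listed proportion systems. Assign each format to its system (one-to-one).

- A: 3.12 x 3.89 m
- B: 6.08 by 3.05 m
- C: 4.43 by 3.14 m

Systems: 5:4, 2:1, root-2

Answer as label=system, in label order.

A=5:4, B=2:1, C=root-2

Ratios: A ≈ 1.247; B ≈ 1.993; C ≈ 1.411.
Targets: 5:4 ≈ 1.250; 2:1 ≈ 2.000; root-2 ≈ 1.414.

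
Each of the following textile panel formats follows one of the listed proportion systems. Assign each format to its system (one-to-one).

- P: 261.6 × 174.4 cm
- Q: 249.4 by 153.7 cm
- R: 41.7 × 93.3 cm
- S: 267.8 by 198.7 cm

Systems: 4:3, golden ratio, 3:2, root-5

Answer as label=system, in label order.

P = 261.6/174.4 ≈ 1.500 → 3:2 (1.500)
Q = 249.4/153.7 ≈ 1.623 → golden ratio (1.618)
R = 93.3/41.7 ≈ 2.237 → root-5 (2.236)
S = 267.8/198.7 ≈ 1.348 → 4:3 (1.333)

P=3:2, Q=golden ratio, R=root-5, S=4:3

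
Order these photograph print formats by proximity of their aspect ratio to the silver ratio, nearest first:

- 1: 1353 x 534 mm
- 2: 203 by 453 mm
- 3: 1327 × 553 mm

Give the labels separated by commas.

3, 1, 2

Ratios: 1 = 1353 / 534 ≈ 2.534; 2 = 453 / 203 ≈ 2.232; 3 = 1327 / 553 ≈ 2.400.
|Δ from 2.414|: 1 0.120; 2 0.182; 3 0.014.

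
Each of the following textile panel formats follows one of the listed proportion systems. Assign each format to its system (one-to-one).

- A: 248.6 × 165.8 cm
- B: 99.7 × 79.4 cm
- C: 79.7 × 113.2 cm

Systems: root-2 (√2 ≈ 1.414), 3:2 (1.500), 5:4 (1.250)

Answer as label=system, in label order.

Ratios: A ≈ 1.499; B ≈ 1.256; C ≈ 1.420.
Targets: root-2 ≈ 1.414; 3:2 ≈ 1.500; 5:4 ≈ 1.250.

A=3:2, B=5:4, C=root-2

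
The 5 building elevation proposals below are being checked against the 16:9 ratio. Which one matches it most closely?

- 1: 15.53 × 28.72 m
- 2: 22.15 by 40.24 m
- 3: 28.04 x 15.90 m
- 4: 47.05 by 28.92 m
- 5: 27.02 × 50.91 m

Ratios (long/short): 1 ≈ 1.849; 2 ≈ 1.817; 3 ≈ 1.764; 4 ≈ 1.627; 5 ≈ 1.884.
16:9 ≈ 1.778; option 3 is nearest (Δ 0.014).

3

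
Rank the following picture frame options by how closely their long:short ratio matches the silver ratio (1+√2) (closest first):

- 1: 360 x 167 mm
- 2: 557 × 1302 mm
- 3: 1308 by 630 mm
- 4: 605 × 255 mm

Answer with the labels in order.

4, 2, 1, 3

1: 360/167 ≈ 2.156 → |2.156 − 2.414| = 0.258
2: 1302/557 ≈ 2.338 → |2.338 − 2.414| = 0.076
3: 1308/630 ≈ 2.076 → |2.076 − 2.414| = 0.338
4: 605/255 ≈ 2.373 → |2.373 − 2.414| = 0.041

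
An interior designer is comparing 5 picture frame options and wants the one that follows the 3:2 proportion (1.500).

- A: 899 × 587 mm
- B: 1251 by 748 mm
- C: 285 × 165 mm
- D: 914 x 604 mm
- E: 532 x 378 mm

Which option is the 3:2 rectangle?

D

Target 3:2 ≈ 1.500.
A: 1.532 (Δ0.032)  B: 1.672 (Δ0.172)  C: 1.727 (Δ0.227)  D: 1.513 (Δ0.013)  E: 1.407 (Δ0.093)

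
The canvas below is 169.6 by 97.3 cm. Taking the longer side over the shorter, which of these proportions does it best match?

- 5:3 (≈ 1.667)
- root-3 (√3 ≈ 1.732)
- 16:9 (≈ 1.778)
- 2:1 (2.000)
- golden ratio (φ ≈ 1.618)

169.6/97.3 ≈ 1.743. Nearest candidates are root-3 (1.732, off by 0.011) and 16:9 (1.778, off by 0.035).

root-3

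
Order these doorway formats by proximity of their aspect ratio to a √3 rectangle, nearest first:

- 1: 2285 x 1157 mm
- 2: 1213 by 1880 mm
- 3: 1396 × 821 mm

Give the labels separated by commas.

1: 2285/1157 ≈ 1.975 → |1.975 − 1.732| = 0.243
2: 1880/1213 ≈ 1.550 → |1.550 − 1.732| = 0.182
3: 1396/821 ≈ 1.700 → |1.700 − 1.732| = 0.032

3, 2, 1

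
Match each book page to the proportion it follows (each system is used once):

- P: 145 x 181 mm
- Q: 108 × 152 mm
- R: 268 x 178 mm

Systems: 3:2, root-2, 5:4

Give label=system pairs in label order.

P = 181/145 ≈ 1.248 → 5:4 (1.250)
Q = 152/108 ≈ 1.407 → root-2 (1.414)
R = 268/178 ≈ 1.506 → 3:2 (1.500)

P=5:4, Q=root-2, R=3:2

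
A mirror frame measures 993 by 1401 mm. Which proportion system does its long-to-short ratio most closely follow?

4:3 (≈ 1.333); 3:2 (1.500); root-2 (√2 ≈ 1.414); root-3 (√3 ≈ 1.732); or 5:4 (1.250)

root-2

Ratio = 1401 / 993 ≈ 1.411.
Distances: 4:3 1.333 (Δ 0.078); 3:2 1.500 (Δ 0.089); root-2 1.414 (Δ 0.003); root-3 1.732 (Δ 0.321); 5:4 1.250 (Δ 0.161).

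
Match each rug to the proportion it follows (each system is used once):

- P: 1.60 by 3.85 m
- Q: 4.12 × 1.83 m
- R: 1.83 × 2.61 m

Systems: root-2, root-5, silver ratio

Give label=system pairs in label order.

P = 3.85/1.60 ≈ 2.406 → silver ratio (2.414)
Q = 4.12/1.83 ≈ 2.251 → root-5 (2.236)
R = 2.61/1.83 ≈ 1.426 → root-2 (1.414)

P=silver ratio, Q=root-5, R=root-2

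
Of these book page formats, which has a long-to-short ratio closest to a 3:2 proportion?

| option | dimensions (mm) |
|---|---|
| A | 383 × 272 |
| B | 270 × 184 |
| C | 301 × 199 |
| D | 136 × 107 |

Ratios (long/short): A ≈ 1.408; B ≈ 1.467; C ≈ 1.513; D ≈ 1.271.
3:2 ≈ 1.500; option C is nearest (Δ 0.013).

C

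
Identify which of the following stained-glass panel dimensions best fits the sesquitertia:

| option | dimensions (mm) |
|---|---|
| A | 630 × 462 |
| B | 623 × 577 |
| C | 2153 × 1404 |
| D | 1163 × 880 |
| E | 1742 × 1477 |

D

Target 4:3 ≈ 1.333.
A: 1.364 (Δ0.031)  B: 1.080 (Δ0.253)  C: 1.533 (Δ0.200)  D: 1.322 (Δ0.011)  E: 1.179 (Δ0.154)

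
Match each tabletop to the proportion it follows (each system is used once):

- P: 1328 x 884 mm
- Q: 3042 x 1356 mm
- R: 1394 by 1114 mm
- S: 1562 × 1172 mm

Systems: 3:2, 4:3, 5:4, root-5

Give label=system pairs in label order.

Ratios: P ≈ 1.502; Q ≈ 2.243; R ≈ 1.251; S ≈ 1.333.
Targets: 3:2 ≈ 1.500; 4:3 ≈ 1.333; 5:4 ≈ 1.250; root-5 ≈ 2.236.

P=3:2, Q=root-5, R=5:4, S=4:3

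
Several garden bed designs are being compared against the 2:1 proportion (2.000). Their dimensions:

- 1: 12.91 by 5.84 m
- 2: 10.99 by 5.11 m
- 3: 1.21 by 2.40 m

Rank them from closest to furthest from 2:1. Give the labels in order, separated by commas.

1: 12.91/5.84 ≈ 2.211 → |2.211 − 2.000| = 0.211
2: 10.99/5.11 ≈ 2.151 → |2.151 − 2.000| = 0.151
3: 2.40/1.21 ≈ 1.983 → |1.983 − 2.000| = 0.017

3, 2, 1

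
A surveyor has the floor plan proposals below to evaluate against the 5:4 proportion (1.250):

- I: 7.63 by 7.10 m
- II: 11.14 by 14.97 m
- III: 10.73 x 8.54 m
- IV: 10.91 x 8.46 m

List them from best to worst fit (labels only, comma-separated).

III, IV, II, I

I: 7.63/7.10 ≈ 1.075 → |1.075 − 1.250| = 0.175
II: 14.97/11.14 ≈ 1.344 → |1.344 − 1.250| = 0.094
III: 10.73/8.54 ≈ 1.256 → |1.256 − 1.250| = 0.006
IV: 10.91/8.46 ≈ 1.290 → |1.290 − 1.250| = 0.040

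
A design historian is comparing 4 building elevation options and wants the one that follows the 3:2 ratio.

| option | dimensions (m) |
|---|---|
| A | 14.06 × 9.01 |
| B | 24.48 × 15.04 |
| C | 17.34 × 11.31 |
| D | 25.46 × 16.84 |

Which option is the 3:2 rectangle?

D

Ratios (long/short): A ≈ 1.560; B ≈ 1.628; C ≈ 1.533; D ≈ 1.512.
3:2 ≈ 1.500; option D is nearest (Δ 0.012).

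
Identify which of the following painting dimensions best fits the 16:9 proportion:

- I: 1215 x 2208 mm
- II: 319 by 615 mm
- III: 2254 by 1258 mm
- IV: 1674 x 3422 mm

III

Target 16:9 ≈ 1.778.
I: 1.817 (Δ0.039)  II: 1.928 (Δ0.150)  III: 1.792 (Δ0.014)  IV: 2.044 (Δ0.266)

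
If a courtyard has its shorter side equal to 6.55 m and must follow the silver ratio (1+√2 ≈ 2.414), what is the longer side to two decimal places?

15.81 m

silver ratio ≈ 2.41421.
Longer side = 6.55 × 2.41421 ≈ 15.8131 → 15.81 m.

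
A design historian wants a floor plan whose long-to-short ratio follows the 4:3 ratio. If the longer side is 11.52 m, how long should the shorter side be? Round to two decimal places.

8.64 m

4:3 ≈ 1.33333.
Shorter side = 11.52 ÷ 1.33333 ≈ 8.6400 → 8.64 m.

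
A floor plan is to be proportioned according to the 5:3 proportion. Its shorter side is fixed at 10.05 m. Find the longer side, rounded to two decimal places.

5:3 ≈ 1.66667.
Longer side = 10.05 × 1.66667 ≈ 16.7500 → 16.75 m.

16.75 m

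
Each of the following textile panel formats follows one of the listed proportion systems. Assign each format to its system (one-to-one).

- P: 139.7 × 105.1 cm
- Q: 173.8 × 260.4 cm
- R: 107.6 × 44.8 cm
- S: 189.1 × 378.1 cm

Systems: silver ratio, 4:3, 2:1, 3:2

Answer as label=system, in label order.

Ratios: P ≈ 1.329; Q ≈ 1.498; R ≈ 2.402; S ≈ 1.999.
Targets: silver ratio ≈ 2.414; 4:3 ≈ 1.333; 2:1 ≈ 2.000; 3:2 ≈ 1.500.

P=4:3, Q=3:2, R=silver ratio, S=2:1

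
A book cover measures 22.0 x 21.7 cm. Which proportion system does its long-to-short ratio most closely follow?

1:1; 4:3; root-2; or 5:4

22.0/21.7 ≈ 1.014. Nearest candidates are 1:1 (1.000, off by 0.014) and 5:4 (1.250, off by 0.236).

1:1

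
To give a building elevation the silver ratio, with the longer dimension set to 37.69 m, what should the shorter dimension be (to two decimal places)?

15.61 m

silver ratio ≈ 2.41421.
Shorter side = 37.69 ÷ 2.41421 ≈ 15.6117 → 15.61 m.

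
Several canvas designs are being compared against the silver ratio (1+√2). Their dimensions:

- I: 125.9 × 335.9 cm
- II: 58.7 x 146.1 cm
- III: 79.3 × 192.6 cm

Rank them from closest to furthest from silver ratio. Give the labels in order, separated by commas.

III, II, I

I: 335.9/125.9 ≈ 2.668 → |2.668 − 2.414| = 0.254
II: 146.1/58.7 ≈ 2.489 → |2.489 − 2.414| = 0.075
III: 192.6/79.3 ≈ 2.429 → |2.429 − 2.414| = 0.015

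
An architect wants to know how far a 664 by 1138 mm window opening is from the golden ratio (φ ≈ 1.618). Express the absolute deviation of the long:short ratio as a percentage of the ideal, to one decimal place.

Ratio = 1138 / 664 ≈ 1.7139.
Ideal golden ratio ≈ 1.6180. |1.7139 − 1.6180| / 1.6180 ≈ 5.93% → 5.9%.

5.9%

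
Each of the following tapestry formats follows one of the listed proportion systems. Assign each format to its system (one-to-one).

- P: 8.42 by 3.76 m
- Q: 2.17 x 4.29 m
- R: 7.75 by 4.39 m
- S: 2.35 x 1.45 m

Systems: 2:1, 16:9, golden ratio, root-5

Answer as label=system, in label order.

Ratios: P ≈ 2.239; Q ≈ 1.977; R ≈ 1.765; S ≈ 1.621.
Targets: 2:1 ≈ 2.000; 16:9 ≈ 1.778; golden ratio ≈ 1.618; root-5 ≈ 2.236.

P=root-5, Q=2:1, R=16:9, S=golden ratio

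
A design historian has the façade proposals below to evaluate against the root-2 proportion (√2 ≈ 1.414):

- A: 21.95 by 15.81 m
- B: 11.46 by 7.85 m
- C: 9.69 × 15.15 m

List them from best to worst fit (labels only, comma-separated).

A, B, C

A: 21.95/15.81 ≈ 1.388 → |1.388 − 1.414| = 0.026
B: 11.46/7.85 ≈ 1.460 → |1.460 − 1.414| = 0.046
C: 15.15/9.69 ≈ 1.563 → |1.563 − 1.414| = 0.149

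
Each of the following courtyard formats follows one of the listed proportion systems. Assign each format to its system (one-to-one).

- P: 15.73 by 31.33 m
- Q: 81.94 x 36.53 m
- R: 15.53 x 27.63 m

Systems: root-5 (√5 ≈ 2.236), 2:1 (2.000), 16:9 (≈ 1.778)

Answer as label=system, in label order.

P=2:1, Q=root-5, R=16:9

Ratios: P ≈ 1.992; Q ≈ 2.243; R ≈ 1.779.
Targets: root-5 ≈ 2.236; 2:1 ≈ 2.000; 16:9 ≈ 1.778.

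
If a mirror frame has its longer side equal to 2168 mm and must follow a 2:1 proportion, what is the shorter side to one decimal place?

1084.0 mm

2:1 = 2.00000.
Shorter side = 2168 ÷ 2.00000 ≈ 1084.000 → 1084.0 mm.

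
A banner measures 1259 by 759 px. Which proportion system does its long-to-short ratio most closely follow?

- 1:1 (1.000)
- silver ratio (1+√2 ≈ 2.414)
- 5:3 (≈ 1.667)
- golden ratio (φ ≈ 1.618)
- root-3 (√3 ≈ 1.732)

5:3

Ratio = 1259 / 759 ≈ 1.659.
Distances: 1:1 1.000 (Δ 0.659); silver ratio 2.414 (Δ 0.755); 5:3 1.667 (Δ 0.008); golden ratio 1.618 (Δ 0.041); root-3 1.732 (Δ 0.073).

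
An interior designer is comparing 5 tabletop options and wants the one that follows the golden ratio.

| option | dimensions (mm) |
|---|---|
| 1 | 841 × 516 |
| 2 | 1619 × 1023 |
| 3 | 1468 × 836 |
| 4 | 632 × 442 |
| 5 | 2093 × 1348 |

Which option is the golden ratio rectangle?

1

Target golden ratio ≈ 1.618.
1: 1.630 (Δ0.012)  2: 1.583 (Δ0.035)  3: 1.756 (Δ0.138)  4: 1.430 (Δ0.188)  5: 1.553 (Δ0.065)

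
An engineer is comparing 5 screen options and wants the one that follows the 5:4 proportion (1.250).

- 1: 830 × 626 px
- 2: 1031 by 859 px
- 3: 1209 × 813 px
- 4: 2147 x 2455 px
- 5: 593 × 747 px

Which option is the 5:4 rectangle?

5

Ratios (long/short): 1 ≈ 1.326; 2 ≈ 1.200; 3 ≈ 1.487; 4 ≈ 1.143; 5 ≈ 1.260.
5:4 ≈ 1.250; option 5 is nearest (Δ 0.010).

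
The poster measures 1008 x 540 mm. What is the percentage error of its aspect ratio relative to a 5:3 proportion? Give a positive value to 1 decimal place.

Ratio = 1008 / 540 ≈ 1.8667.
Ideal 5:3 ≈ 1.6667. |1.8667 − 1.6667| / 1.6667 ≈ 12.00% → 12.0%.

12.0%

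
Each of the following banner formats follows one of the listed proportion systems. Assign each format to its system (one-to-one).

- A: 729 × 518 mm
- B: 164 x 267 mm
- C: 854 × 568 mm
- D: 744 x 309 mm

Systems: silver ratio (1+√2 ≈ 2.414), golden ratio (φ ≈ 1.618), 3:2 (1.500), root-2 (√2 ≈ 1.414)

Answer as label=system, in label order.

A=root-2, B=golden ratio, C=3:2, D=silver ratio

A = 729/518 ≈ 1.407 → root-2 (1.414)
B = 267/164 ≈ 1.628 → golden ratio (1.618)
C = 854/568 ≈ 1.504 → 3:2 (1.500)
D = 744/309 ≈ 2.408 → silver ratio (2.414)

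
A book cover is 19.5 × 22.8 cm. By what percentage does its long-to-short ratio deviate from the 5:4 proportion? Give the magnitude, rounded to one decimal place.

6.5%

Ratio = 22.8 / 19.5 ≈ 1.1692.
Ideal 5:4 = 1.2500. |1.1692 − 1.2500| / 1.2500 ≈ 6.46% → 6.5%.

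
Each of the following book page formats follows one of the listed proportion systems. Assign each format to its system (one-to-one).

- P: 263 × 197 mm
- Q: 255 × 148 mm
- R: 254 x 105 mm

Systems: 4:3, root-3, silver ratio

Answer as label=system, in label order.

P=4:3, Q=root-3, R=silver ratio

Ratios: P ≈ 1.335; Q ≈ 1.723; R ≈ 2.419.
Targets: 4:3 ≈ 1.333; root-3 ≈ 1.732; silver ratio ≈ 2.414.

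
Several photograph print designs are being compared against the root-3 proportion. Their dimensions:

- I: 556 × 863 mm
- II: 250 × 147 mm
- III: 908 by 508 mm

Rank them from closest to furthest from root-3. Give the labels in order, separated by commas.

I: 863/556 ≈ 1.552 → |1.552 − 1.732| = 0.180
II: 250/147 ≈ 1.701 → |1.701 − 1.732| = 0.031
III: 908/508 ≈ 1.787 → |1.787 − 1.732| = 0.055

II, III, I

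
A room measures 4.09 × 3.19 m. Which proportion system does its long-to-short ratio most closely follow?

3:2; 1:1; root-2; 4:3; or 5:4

4.09/3.19 ≈ 1.282. Nearest candidates are 5:4 (1.250, off by 0.032) and 4:3 (1.333, off by 0.051).

5:4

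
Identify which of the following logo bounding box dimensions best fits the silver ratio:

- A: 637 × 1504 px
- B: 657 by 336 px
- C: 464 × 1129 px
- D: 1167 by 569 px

C

Target silver ratio ≈ 2.414.
A: 2.361 (Δ0.053)  B: 1.955 (Δ0.459)  C: 2.433 (Δ0.019)  D: 2.051 (Δ0.363)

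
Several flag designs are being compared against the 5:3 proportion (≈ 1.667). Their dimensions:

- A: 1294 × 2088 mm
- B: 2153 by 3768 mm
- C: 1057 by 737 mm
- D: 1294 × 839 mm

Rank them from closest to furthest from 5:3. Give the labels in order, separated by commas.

A, B, D, C

A: 2088/1294 ≈ 1.614 → |1.614 − 1.667| = 0.053
B: 3768/2153 ≈ 1.750 → |1.750 − 1.667| = 0.083
C: 1057/737 ≈ 1.434 → |1.434 − 1.667| = 0.233
D: 1294/839 ≈ 1.542 → |1.542 − 1.667| = 0.125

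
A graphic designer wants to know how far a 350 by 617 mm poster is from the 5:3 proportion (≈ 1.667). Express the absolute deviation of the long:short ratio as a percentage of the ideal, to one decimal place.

5.8%

Ratio = 617 / 350 ≈ 1.7629.
Ideal 5:3 ≈ 1.6667. |1.7629 − 1.6667| / 1.6667 ≈ 5.77% → 5.8%.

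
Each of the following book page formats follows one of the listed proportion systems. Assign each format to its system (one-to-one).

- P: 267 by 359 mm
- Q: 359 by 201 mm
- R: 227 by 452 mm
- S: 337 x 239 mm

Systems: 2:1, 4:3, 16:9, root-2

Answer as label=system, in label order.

P=4:3, Q=16:9, R=2:1, S=root-2

P = 359/267 ≈ 1.345 → 4:3 (1.333)
Q = 359/201 ≈ 1.786 → 16:9 (1.778)
R = 452/227 ≈ 1.991 → 2:1 (2.000)
S = 337/239 ≈ 1.410 → root-2 (1.414)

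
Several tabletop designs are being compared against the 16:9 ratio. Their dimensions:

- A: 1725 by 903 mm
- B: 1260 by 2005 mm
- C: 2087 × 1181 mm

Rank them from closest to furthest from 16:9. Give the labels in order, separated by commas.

Ratios: A = 1725 / 903 ≈ 1.910; B = 2005 / 1260 ≈ 1.591; C = 2087 / 1181 ≈ 1.767.
|Δ from 1.778|: A 0.132; B 0.187; C 0.011.

C, A, B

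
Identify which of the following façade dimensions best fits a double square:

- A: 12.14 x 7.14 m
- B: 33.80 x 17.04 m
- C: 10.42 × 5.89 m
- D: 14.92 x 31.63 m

B

Target 2:1 ≈ 2.000.
A: 1.700 (Δ0.300)  B: 1.984 (Δ0.016)  C: 1.769 (Δ0.231)  D: 2.120 (Δ0.120)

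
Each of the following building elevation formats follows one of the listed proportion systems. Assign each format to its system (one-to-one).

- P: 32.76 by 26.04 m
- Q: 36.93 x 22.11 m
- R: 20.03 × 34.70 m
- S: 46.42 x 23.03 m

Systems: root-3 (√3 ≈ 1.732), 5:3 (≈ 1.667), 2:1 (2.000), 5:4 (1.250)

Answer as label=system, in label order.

P=5:4, Q=5:3, R=root-3, S=2:1

P = 32.76/26.04 ≈ 1.258 → 5:4 (1.250)
Q = 36.93/22.11 ≈ 1.670 → 5:3 (1.667)
R = 34.70/20.03 ≈ 1.732 → root-3 (1.732)
S = 46.42/23.03 ≈ 2.016 → 2:1 (2.000)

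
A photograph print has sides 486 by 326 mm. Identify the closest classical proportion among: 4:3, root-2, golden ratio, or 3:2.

Ratio = 486 / 326 ≈ 1.491.
Distances: 4:3 1.333 (Δ 0.158); root-2 1.414 (Δ 0.077); golden ratio 1.618 (Δ 0.127); 3:2 1.500 (Δ 0.009).

3:2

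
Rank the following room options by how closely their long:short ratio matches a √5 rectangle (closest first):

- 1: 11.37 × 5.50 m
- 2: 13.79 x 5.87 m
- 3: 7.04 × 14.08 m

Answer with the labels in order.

2, 1, 3

1: 11.37/5.50 ≈ 2.067 → |2.067 − 2.236| = 0.169
2: 13.79/5.87 ≈ 2.349 → |2.349 − 2.236| = 0.113
3: 14.08/7.04 ≈ 2.000 → |2.000 − 2.236| = 0.236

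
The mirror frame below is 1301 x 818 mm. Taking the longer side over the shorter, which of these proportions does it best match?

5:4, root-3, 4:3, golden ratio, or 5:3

golden ratio

Ratio = 1301 / 818 ≈ 1.590.
Distances: 5:4 1.250 (Δ 0.340); root-3 1.732 (Δ 0.142); 4:3 1.333 (Δ 0.257); golden ratio 1.618 (Δ 0.028); 5:3 1.667 (Δ 0.077).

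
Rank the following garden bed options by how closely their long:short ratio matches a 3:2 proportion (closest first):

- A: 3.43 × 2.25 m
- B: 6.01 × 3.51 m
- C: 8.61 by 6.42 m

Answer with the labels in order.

A: 3.43/2.25 ≈ 1.524 → |1.524 − 1.500| = 0.024
B: 6.01/3.51 ≈ 1.712 → |1.712 − 1.500| = 0.212
C: 8.61/6.42 ≈ 1.341 → |1.341 − 1.500| = 0.159

A, C, B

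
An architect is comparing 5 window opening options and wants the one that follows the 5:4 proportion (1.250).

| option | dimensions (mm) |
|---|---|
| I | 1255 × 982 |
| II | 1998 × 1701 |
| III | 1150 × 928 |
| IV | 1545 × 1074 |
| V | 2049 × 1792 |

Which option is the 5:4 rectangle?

Target 5:4 ≈ 1.250.
I: 1.278 (Δ0.028)  II: 1.175 (Δ0.075)  III: 1.239 (Δ0.011)  IV: 1.439 (Δ0.189)  V: 1.143 (Δ0.107)

III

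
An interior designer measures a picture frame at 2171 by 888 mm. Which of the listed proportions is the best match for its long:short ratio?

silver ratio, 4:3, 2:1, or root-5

2171/888 ≈ 2.445. Nearest candidates are silver ratio (2.414, off by 0.031) and root-5 (2.236, off by 0.209).

silver ratio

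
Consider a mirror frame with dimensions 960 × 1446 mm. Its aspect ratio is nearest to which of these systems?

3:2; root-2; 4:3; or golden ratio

1446/960 ≈ 1.506. Nearest candidates are 3:2 (1.500, off by 0.006) and root-2 (1.414, off by 0.092).

3:2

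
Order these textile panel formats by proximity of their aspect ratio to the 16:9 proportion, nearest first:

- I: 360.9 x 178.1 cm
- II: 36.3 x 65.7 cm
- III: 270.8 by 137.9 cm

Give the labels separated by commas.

I: 360.9/178.1 ≈ 2.026 → |2.026 − 1.778| = 0.248
II: 65.7/36.3 ≈ 1.810 → |1.810 − 1.778| = 0.032
III: 270.8/137.9 ≈ 1.964 → |1.964 − 1.778| = 0.186

II, III, I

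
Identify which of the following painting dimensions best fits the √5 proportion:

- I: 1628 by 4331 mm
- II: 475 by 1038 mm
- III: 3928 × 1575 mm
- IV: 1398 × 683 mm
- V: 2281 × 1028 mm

V

Ratios (long/short): I ≈ 2.660; II ≈ 2.185; III ≈ 2.494; IV ≈ 2.047; V ≈ 2.219.
root-5 ≈ 2.236; option V is nearest (Δ 0.017).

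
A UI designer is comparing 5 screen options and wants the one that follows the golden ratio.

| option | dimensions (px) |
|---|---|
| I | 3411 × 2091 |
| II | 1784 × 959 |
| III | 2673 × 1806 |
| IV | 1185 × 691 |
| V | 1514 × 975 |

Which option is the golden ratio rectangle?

Target golden ratio ≈ 1.618.
I: 1.631 (Δ0.013)  II: 1.860 (Δ0.242)  III: 1.480 (Δ0.138)  IV: 1.715 (Δ0.097)  V: 1.553 (Δ0.065)

I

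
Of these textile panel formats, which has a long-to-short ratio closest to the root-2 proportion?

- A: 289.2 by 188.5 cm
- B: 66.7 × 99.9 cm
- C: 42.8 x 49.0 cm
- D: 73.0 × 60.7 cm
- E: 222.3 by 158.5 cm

E

Ratios (long/short): A ≈ 1.534; B ≈ 1.498; C ≈ 1.145; D ≈ 1.203; E ≈ 1.403.
root-2 ≈ 1.414; option E is nearest (Δ 0.011).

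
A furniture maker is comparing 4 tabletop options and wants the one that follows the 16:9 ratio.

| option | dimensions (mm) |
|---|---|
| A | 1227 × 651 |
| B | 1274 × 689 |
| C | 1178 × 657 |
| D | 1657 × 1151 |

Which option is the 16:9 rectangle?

Target 16:9 ≈ 1.778.
A: 1.885 (Δ0.107)  B: 1.849 (Δ0.071)  C: 1.793 (Δ0.015)  D: 1.440 (Δ0.338)

C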